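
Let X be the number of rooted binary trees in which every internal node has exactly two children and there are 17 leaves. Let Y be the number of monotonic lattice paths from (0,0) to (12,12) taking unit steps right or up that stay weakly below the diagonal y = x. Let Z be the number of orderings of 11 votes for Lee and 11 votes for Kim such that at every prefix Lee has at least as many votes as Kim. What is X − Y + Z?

Full binary trees with 17 leaves have 17−1 = 16 internal nodes, so there are C_16 of them. So X = C_16 = 35357670.
Sub-diagonal monotone paths from (0,0) to (12,12) biject with Dyck paths of semilength 12, giving C_12. So Y = C_12 = 208012.
Reading a vote for the leader as '(' and for the other as ')' turns such a sequence into a balanced string of 11 pairs, so the count is C_11. So Z = C_11 = 58786.
X − Y + Z = 35357670 − 208012 + 58786 = 35208444.

35208444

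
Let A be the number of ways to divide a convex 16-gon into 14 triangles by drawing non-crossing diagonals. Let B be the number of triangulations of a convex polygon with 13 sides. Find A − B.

2615654

Triangulations of a convex m-gon are counted by C_{m−2}; with m = 16 this is C_14. So A = C_14 = 2674440.
A convex 13-gon is triangulated into 11 triangles, and the number of such triangulations is the Catalan number C_{13−2} = C_11. So B = C_11 = 58786.
A − B = 2674440 − 58786 = 2615654.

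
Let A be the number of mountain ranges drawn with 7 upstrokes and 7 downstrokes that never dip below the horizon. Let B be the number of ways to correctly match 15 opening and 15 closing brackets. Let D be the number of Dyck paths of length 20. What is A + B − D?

9678478

Dyck paths of semilength n (length 2n) are counted by C_n; here n = 7. So A = C_7 = 429.
With 15 pairs the number of balanced bracket strings is the Catalan number C_15. So B = C_15 = 9694845.
A Dyck path with 10 up-steps and 10 down-steps has semilength 10, so there are C_10 of them. So D = C_10 = 16796.
A + B − D = 429 + 9694845 − 16796 = 9678478.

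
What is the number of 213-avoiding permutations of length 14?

Permutations of [n] avoiding any single length-3 pattern are counted by C_n; here n = 14.
C_14 = C_13 · 2(2·13+1)/(13+2) = 742900 · 54/15 = 2674440.

2674440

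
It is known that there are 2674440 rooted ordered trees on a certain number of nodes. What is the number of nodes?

15

Rooted ordered trees on m nodes are counted by C_{m−1}. Since C_14 = 2674440, the index is 14.
So the index is 14, and the number of nodes is 14 + 1 = 15.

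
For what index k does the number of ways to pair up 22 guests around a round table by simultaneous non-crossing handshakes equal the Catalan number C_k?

11

Non-crossing handshake pairings of 2n people are counted by C_n; 22 people gives n = 11.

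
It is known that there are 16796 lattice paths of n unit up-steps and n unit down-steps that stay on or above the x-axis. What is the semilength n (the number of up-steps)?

10

Dyck paths of semilength n are counted by C_n; 16796 = C_10.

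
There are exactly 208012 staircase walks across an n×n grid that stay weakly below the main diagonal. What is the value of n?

12

Such diagonal-avoiding paths in an n×n grid are counted by C_n; 208012 = C_12.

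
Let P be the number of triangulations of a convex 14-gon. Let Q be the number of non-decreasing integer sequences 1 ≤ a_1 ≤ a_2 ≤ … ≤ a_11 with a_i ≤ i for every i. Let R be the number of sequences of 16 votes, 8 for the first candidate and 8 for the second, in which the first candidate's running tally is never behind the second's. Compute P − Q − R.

The number of triangulations of a 14-gon is the Catalan number C_12 (index = sides − 2). So P = C_12 = 208012.
Weakly increasing sequences with a_i ≤ i biject with Dyck paths of semilength 11, so there are C_11. So Q = C_11 = 58786.
Ballot sequences with n votes each where one side never trails are Dyck words, counted by C_n; here n = 8. So R = C_8 = 1430.
P − Q − R = 208012 − 58786 − 1430 = 147796.

147796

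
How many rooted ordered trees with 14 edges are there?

A rooted plane tree with 14 edges has 15 nodes, and the count is C_14.
C_14 = C(28,14)/15 = 40116600/15 = 2674440.

2674440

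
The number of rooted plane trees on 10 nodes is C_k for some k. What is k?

9

Rooted ordered (plane) trees on m nodes have m−1 edges and are counted by C_{m−1}; m = 10 gives C_9.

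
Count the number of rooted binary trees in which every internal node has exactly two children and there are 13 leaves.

A full binary tree with L leaves has L−1 internal nodes and is counted by C_{L−1}; L = 13 gives C_12.
C_12 = C_11 · 2(2·11+1)/(11+2) = 58786 · 46/13 = 208012.

208012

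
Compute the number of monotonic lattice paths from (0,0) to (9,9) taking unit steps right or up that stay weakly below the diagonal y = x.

Monotone paths in an n×n grid that stay weakly below the diagonal are counted by C_n; here n = 9.
C_9 = 4862.

4862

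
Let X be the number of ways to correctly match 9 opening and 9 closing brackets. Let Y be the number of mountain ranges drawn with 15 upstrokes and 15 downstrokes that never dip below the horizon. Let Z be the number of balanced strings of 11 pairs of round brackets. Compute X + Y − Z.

Balanced strings of n pairs of brackets are counted by C_n; here n = 9. So X = C_9 = 4862.
Dyck paths of semilength n (length 2n) are counted by C_n; here n = 15. So Y = C_15 = 9694845.
With 11 pairs the number of balanced bracket strings is the Catalan number C_11. So Z = C_11 = 58786.
X + Y − Z = 4862 + 9694845 − 58786 = 9640921.

9640921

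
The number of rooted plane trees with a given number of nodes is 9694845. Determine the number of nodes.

16

Rooted ordered trees on m nodes are counted by C_{m−1}; 9694845 = C_15.
So the index is 15, and the number of nodes is 15 + 1 = 16.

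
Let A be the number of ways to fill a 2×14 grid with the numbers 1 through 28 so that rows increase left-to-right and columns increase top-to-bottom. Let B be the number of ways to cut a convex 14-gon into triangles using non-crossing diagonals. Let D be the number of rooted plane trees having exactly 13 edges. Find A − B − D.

1723528

Standard Young tableaux of shape 2×n are counted by C_n; here n = 14. So A = C_14 = 2674440.
A convex 14-gon is triangulated into 12 triangles, and the number of such triangulations is the Catalan number C_{14−2} = C_12. So B = C_12 = 208012.
Rooted ordered trees with n edges are counted by C_n; here n = 13. So D = C_13 = 742900.
A − B − D = 2674440 − 208012 − 742900 = 1723528.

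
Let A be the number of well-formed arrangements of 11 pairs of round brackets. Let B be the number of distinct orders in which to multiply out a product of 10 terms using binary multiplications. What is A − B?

53924

With 11 pairs the number of balanced bracket strings is the Catalan number C_11. So A = C_11 = 58786.
Parenthesizations of m factors correspond to full binary trees with m leaves, counted by C_{m−1}; m = 10 gives C_9. So B = C_9 = 4862.
A − B = 58786 − 4862 = 53924.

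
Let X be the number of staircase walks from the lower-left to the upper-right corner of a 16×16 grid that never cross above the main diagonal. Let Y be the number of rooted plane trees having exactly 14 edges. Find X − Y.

Sub-diagonal monotone paths from (0,0) to (16,16) biject with Dyck paths of semilength 16, giving C_16. So X = C_16 = 35357670.
A rooted plane tree with 14 edges has 15 nodes, and the count is C_14. So Y = C_14 = 2674440.
X − Y = 35357670 − 2674440 = 32683230.

32683230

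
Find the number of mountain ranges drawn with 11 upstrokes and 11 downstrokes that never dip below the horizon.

58786

Paths of 11 up- and 11 down-steps that never dip below the axis are Dyck paths; their count is C_11.
C_11 = C(22,11)/12 = 705432/12 = 58786.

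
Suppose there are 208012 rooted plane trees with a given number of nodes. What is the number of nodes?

13

Rooted ordered trees on m nodes are counted by C_{m−1}, and C_12 = 208012.
So the index is 12, and the number of nodes is 12 + 1 = 13.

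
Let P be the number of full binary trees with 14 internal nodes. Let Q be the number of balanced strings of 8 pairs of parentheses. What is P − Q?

Full binary trees with n internal nodes are counted by C_n; here n = 14. So P = C_14 = 2674440.
With 8 pairs the number of balanced bracket strings is the Catalan number C_8. So Q = C_8 = 1430.
P − Q = 2674440 − 1430 = 2673010.

2673010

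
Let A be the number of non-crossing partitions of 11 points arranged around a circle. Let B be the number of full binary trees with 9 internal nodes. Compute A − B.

The non-crossing partitions of [11] form a lattice of size C_11. So A = C_11 = 58786.
Full binary trees with n internal nodes are counted by C_n; here n = 9. So B = C_9 = 4862.
A − B = 58786 − 4862 = 53924.

53924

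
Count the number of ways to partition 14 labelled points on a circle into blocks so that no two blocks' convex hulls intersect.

Non-crossing partitions of an n-element set are counted by C_n; here n = 14.
C_14 = C(28,14)/15 = 40116600/15 = 2674440.

2674440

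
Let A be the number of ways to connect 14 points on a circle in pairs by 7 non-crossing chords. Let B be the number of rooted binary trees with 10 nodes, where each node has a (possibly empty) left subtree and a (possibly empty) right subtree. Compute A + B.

17225

Non-crossing perfect matchings of 2n points on a circle are counted by C_n; with 14 points, n = 7. So A = C_7 = 429.
Binary trees (left/right distinguished) on n nodes are counted by C_n; here n = 10. So B = C_10 = 16796.
A + B = 429 + 16796 = 17225.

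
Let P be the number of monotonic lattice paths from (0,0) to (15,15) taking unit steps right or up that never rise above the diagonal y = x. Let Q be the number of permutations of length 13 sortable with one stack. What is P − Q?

Monotone paths in an n×n grid that stay weakly below the diagonal are counted by C_n; here n = 15. So P = C_15 = 9694845.
By Knuth's characterisation, the stack-sortable permutations of length 13 are the 231-avoiders, numbering C_13. So Q = C_13 = 742900.
P − Q = 9694845 − 742900 = 8951945.

8951945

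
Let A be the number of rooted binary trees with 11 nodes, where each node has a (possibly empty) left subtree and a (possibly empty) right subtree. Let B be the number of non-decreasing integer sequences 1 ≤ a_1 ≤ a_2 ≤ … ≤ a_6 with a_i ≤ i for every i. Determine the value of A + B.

Rooted binary trees with 11 nodes (each child slot possibly empty) number C_11. So A = C_11 = 58786.
Such sub-staircase sequences of length n are counted by C_n; here n = 6. So B = C_6 = 132.
A + B = 58786 + 132 = 58918.

58918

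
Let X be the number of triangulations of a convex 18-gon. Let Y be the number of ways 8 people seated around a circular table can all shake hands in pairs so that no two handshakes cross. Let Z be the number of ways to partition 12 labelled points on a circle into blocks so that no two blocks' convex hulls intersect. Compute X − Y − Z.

The number of triangulations of an 18-gon is the Catalan number C_16 (index = sides − 2). So X = C_16 = 35357670.
Non-crossing handshake pairings of 2n people are counted by C_n; 8 people gives n = 4. So Y = C_4 = 14.
Non-crossing partitions of an n-element set are counted by C_n; here n = 12. So Z = C_12 = 208012.
X − Y − Z = 35357670 − 14 − 208012 = 35149644.

35149644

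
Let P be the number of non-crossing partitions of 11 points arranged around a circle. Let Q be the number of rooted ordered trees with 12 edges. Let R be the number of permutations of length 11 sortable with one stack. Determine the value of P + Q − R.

208012

Non-crossing partitions of an n-element set are counted by C_n; here n = 11. So P = C_11 = 58786.
A rooted plane tree with 12 edges has 13 nodes, and the count is C_12. So Q = C_12 = 208012.
Stack-sortable permutations are exactly the 231-avoiding ones, counted by C_n; here n = 11. So R = C_11 = 58786.
P + Q − R = 58786 + 208012 − 58786 = 208012.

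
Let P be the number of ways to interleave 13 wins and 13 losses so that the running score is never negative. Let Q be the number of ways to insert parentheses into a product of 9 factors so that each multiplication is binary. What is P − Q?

Ballot sequences with n votes each where one side never trails are Dyck words, counted by C_n; here n = 13. So P = C_13 = 742900.
Bracketing 9 factors into binary products is counted by C_{9−1} = C_8. So Q = C_8 = 1430.
P − Q = 742900 − 1430 = 741470.

741470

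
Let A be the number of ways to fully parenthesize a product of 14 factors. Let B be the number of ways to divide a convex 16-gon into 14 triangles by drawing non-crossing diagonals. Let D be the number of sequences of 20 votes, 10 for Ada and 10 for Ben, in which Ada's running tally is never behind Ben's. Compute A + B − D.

3400544

Ways to associate a product of 14 factors correspond to binary trees on 14 leaves, so the count is C_13. So A = C_13 = 742900.
The number of triangulations of a 16-gon is the Catalan number C_14 (index = sides − 2). So B = C_14 = 2674440.
Reading a vote for the leader as '(' and for the other as ')' turns such a sequence into a balanced string of 10 pairs, so the count is C_10. So D = C_10 = 16796.
A + B − D = 742900 + 2674440 − 16796 = 3400544.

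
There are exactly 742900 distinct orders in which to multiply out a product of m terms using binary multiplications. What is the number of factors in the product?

Parenthesizations of m factors are counted by C_{m−1}. The Catalan number equal to 742900 is C_13.
So the index is 13, and the number of factors is 13 + 1 = 14.

14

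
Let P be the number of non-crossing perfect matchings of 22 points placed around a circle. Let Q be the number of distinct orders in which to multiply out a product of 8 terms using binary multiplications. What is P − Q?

58357

Pairing 22 circle points by 11 non-crossing chords gives C_11 matchings. So P = C_11 = 58786.
Bracketing 8 factors into binary products is counted by C_{8−1} = C_7. So Q = C_7 = 429.
P − Q = 58786 − 429 = 58357.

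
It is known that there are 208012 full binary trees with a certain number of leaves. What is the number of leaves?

Full binary trees with L leaves are counted by C_{L−1}. The Catalan number equal to 208012 is C_12.
So the index is 12, and the number of leaves is 12 + 1 = 13.

13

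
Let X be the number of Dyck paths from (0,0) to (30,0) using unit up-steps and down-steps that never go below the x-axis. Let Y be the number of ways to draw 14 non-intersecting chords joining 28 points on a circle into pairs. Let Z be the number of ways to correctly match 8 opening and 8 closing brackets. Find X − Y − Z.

A Dyck path with 15 up-steps and 15 down-steps has semilength 15, so there are C_15 of them. So X = C_15 = 9694845.
Non-crossing perfect matchings of 2n points on a circle are counted by C_n; with 28 points, n = 14. So Y = C_14 = 2674440.
Balanced strings of n pairs of brackets are counted by C_n; here n = 8. So Z = C_8 = 1430.
X − Y − Z = 9694845 − 2674440 − 1430 = 7018975.

7018975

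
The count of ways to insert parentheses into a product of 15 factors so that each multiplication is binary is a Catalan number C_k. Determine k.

14

Parenthesizations of m factors correspond to full binary trees with m leaves, counted by C_{m−1}; m = 15 gives C_14.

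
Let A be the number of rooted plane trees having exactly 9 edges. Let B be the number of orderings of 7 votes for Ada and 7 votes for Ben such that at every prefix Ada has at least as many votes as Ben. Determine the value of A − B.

Rooted ordered trees with n edges are counted by C_n; here n = 9. So A = C_9 = 4862.
Ballot sequences with n votes each where one side never trails are Dyck words, counted by C_n; here n = 7. So B = C_7 = 429.
A − B = 4862 − 429 = 4433.

4433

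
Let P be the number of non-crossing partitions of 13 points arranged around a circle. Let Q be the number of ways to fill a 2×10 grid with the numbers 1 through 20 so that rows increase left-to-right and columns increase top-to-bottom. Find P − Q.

Non-crossing partitions of an n-element set are counted by C_n; here n = 13. So P = C_13 = 742900.
By the hook-length formula (or a Dyck-path bijection), SYT of shape 2×10 number C_10. So Q = C_10 = 16796.
P − Q = 742900 − 16796 = 726104.

726104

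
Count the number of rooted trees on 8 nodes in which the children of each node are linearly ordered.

429

A rooted plane tree on 8 nodes has 7 edges, and such trees are counted by C_7.
C_7 = 429.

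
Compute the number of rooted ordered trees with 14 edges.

A rooted plane tree with 14 edges has 15 nodes, and the count is C_14.
C_14 = 2674440.

2674440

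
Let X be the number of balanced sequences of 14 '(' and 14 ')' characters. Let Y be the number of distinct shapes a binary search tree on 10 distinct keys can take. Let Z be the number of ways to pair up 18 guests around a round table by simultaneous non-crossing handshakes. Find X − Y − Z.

2652782

With 14 pairs the number of balanced bracket strings is the Catalan number C_14. So X = C_14 = 2674440.
Binary trees (left/right distinguished) on n nodes are counted by C_n; here n = 10. So Y = C_10 = 16796.
With 18 = 2·9 people, non-crossing handshake pairings are non-crossing perfect matchings on a circle, counted by C_9. So Z = C_9 = 4862.
X − Y − Z = 2674440 − 16796 − 4862 = 2652782.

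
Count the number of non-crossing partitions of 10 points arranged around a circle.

16796

Non-crossing partitions of an n-element set are counted by C_n; here n = 10.
C_10 = C(20,10)/11 = 184756/11 = 16796.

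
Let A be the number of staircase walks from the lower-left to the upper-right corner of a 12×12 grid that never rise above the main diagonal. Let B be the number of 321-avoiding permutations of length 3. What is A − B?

208007

Sub-diagonal monotone paths from (0,0) to (12,12) biject with Dyck paths of semilength 12, giving C_12. So A = C_12 = 208012.
For any fixed pattern of length 3, the pattern-avoiding permutations of [3] number C_3. So B = C_3 = 5.
A − B = 208012 − 5 = 208007.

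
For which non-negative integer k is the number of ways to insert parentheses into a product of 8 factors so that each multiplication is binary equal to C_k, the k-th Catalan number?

7

Bracketing 8 factors into binary products is counted by C_{8−1} = C_7.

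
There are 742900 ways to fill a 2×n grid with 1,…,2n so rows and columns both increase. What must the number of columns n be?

13

Standard Young tableaux of shape 2×n are counted by C_n, and C_13 = 742900.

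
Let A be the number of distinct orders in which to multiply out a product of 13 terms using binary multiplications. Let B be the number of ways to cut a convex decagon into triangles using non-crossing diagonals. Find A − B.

Bracketing 13 factors into binary products is counted by C_{13−1} = C_12. So A = C_12 = 208012.
The number of triangulations of a 10-gon is the Catalan number C_8 (index = sides − 2). So B = C_8 = 1430.
A − B = 208012 − 1430 = 206582.

206582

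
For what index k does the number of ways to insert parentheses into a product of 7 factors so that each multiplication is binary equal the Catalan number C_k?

Ways to associate a product of 7 factors correspond to binary trees on 7 leaves, so the count is C_6.

6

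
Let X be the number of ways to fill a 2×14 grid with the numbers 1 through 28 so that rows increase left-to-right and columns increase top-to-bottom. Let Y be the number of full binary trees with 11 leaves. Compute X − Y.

Standard Young tableaux of shape 2×n are counted by C_n; here n = 14. So X = C_14 = 2674440.
A full binary tree with L leaves has L−1 internal nodes and is counted by C_{L−1}; L = 11 gives C_10. So Y = C_10 = 16796.
X − Y = 2674440 − 16796 = 2657644.

2657644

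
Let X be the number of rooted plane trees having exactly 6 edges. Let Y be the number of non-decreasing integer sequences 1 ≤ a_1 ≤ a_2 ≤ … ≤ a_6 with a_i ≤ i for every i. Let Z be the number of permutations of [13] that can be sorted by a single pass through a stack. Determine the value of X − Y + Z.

742900

A rooted plane tree with 6 edges has 7 nodes, and the count is C_6. So X = C_6 = 132.
Weakly increasing sequences with a_i ≤ i biject with Dyck paths of semilength 6, so there are C_6. So Y = C_6 = 132.
Stack-sortable permutations are exactly the 231-avoiding ones, counted by C_n; here n = 13. So Z = C_13 = 742900.
X − Y + Z = 132 − 132 + 742900 = 742900.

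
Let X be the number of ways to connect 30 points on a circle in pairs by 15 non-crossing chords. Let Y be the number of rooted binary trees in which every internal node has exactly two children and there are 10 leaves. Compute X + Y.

Non-crossing perfect matchings of 2n points on a circle are counted by C_n; with 30 points, n = 15. So X = C_15 = 9694845.
Full binary trees with 10 leaves have 10−1 = 9 internal nodes, so there are C_9 of them. So Y = C_9 = 4862.
X + Y = 9694845 + 4862 = 9699707.

9699707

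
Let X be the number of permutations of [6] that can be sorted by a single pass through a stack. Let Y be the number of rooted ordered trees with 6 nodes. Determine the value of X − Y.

By Knuth's characterisation, the stack-sortable permutations of length 6 are the 231-avoiders, numbering C_6. So X = C_6 = 132.
Rooted ordered (plane) trees on m nodes have m−1 edges and are counted by C_{m−1}; m = 6 gives C_5. So Y = C_5 = 42.
X − Y = 132 − 42 = 90.

90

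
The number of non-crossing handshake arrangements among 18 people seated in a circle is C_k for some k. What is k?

With 18 = 2·9 people, non-crossing handshake pairings are non-crossing perfect matchings on a circle, counted by C_9.

9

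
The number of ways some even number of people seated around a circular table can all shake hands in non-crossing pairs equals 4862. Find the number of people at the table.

Non-crossing handshake pairings of 2n people are counted by C_n. The Catalan number equal to 4862 is C_9.
So n = 9, and there are 2n = 18 people.

18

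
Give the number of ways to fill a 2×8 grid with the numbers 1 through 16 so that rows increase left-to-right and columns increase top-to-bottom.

By the hook-length formula (or a Dyck-path bijection), SYT of shape 2×8 number C_8.
C_8 = 1430.

1430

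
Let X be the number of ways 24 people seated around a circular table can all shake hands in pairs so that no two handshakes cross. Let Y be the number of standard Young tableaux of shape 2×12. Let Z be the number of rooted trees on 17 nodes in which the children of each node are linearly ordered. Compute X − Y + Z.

With 24 = 2·12 people, non-crossing handshake pairings are non-crossing perfect matchings on a circle, counted by C_12. So X = C_12 = 208012.
Standard Young tableaux of shape 2×n are counted by C_n; here n = 12. So Y = C_12 = 208012.
Rooted ordered (plane) trees on m nodes have m−1 edges and are counted by C_{m−1}; m = 17 gives C_16. So Z = C_16 = 35357670.
X − Y + Z = 208012 − 208012 + 35357670 = 35357670.

35357670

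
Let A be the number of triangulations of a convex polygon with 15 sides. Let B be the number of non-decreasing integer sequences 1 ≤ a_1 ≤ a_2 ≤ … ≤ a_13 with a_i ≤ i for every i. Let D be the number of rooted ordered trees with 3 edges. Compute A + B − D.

Triangulations of a convex m-gon are counted by C_{m−2}; with m = 15 this is C_13. So A = C_13 = 742900.
Weakly increasing sequences with a_i ≤ i biject with Dyck paths of semilength 13, so there are C_13. So B = C_13 = 742900.
A rooted plane tree with 3 edges has 4 nodes, and the count is C_3. So D = C_3 = 5.
A + B − D = 742900 + 742900 − 5 = 1485795.

1485795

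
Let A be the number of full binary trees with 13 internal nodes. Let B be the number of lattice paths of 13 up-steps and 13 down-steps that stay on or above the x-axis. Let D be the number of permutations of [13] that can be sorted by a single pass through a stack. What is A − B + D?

742900

Full binary trees with n internal nodes are counted by C_n; here n = 13. So A = C_13 = 742900.
Paths of 13 up- and 13 down-steps that never dip below the axis are Dyck paths; their count is C_13. So B = C_13 = 742900.
By Knuth's characterisation, the stack-sortable permutations of length 13 are the 231-avoiders, numbering C_13. So D = C_13 = 742900.
A − B + D = 742900 − 742900 + 742900 = 742900.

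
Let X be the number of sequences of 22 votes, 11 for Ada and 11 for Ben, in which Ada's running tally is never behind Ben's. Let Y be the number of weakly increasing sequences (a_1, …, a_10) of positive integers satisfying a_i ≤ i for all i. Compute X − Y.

41990

Ballot sequences with n votes each where one side never trails are Dyck words, counted by C_n; here n = 11. So X = C_11 = 58786.
Weakly increasing sequences with a_i ≤ i biject with Dyck paths of semilength 10, so there are C_10. So Y = C_10 = 16796.
X − Y = 58786 − 16796 = 41990.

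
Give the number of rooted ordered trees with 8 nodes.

429

A rooted plane tree on 8 nodes has 7 edges, and such trees are counted by C_7.
C_7 = C_6 · 2(2·6+1)/(6+2) = 132 · 26/8 = 429.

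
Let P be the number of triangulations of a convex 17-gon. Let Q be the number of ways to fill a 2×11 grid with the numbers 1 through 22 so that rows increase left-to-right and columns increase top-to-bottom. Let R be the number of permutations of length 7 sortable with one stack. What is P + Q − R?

The number of triangulations of a 17-gon is the Catalan number C_15 (index = sides − 2). So P = C_15 = 9694845.
By the hook-length formula (or a Dyck-path bijection), SYT of shape 2×11 number C_11. So Q = C_11 = 58786.
Stack-sortable permutations are exactly the 231-avoiding ones, counted by C_n; here n = 7. So R = C_7 = 429.
P + Q − R = 9694845 + 58786 − 429 = 9753202.

9753202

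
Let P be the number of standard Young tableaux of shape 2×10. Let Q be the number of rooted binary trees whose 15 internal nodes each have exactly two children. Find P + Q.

By the hook-length formula (or a Dyck-path bijection), SYT of shape 2×10 number C_10. So P = C_10 = 16796.
Full binary trees with n internal nodes are counted by C_n; here n = 15. So Q = C_15 = 9694845.
P + Q = 16796 + 9694845 = 9711641.

9711641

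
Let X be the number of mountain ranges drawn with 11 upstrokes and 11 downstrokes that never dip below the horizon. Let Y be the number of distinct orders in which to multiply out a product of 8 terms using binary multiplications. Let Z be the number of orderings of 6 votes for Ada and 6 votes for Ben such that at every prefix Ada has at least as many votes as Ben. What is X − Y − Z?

58225

A Dyck path with 11 up-steps and 11 down-steps has semilength 11, so there are C_11 of them. So X = C_11 = 58786.
Bracketing 8 factors into binary products is counted by C_{8−1} = C_7. So Y = C_7 = 429.
Ballot sequences with n votes each where one side never trails are Dyck words, counted by C_n; here n = 6. So Z = C_6 = 132.
X − Y − Z = 58786 − 429 − 132 = 58225.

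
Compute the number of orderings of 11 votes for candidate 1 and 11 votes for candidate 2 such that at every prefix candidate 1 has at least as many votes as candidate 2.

58786

Ballot sequences with n votes each where one side never trails are Dyck words, counted by C_n; here n = 11.
C_11 = C_10 · 2(2·10+1)/(10+2) = 16796 · 42/12 = 58786.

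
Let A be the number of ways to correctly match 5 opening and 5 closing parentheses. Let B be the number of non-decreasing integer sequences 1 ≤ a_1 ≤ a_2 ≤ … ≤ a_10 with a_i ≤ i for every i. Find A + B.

With 5 pairs the number of balanced bracket strings is the Catalan number C_5. So A = C_5 = 42.
Weakly increasing sequences with a_i ≤ i biject with Dyck paths of semilength 10, so there are C_10. So B = C_10 = 16796.
A + B = 42 + 16796 = 16838.

16838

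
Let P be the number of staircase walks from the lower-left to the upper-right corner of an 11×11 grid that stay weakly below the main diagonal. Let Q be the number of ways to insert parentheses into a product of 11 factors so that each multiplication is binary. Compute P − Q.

Monotone paths in an n×n grid that stay weakly below the diagonal are counted by C_n; here n = 11. So P = C_11 = 58786.
Parenthesizations of m factors correspond to full binary trees with m leaves, counted by C_{m−1}; m = 11 gives C_10. So Q = C_10 = 16796.
P − Q = 58786 − 16796 = 41990.

41990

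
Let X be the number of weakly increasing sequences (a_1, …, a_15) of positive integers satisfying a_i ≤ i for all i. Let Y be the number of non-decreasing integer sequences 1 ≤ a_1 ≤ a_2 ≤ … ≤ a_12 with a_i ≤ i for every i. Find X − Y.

Weakly increasing sequences with a_i ≤ i biject with Dyck paths of semilength 15, so there are C_15. So X = C_15 = 9694845.
Such sub-staircase sequences of length n are counted by C_n; here n = 12. So Y = C_12 = 208012.
X − Y = 9694845 − 208012 = 9486833.

9486833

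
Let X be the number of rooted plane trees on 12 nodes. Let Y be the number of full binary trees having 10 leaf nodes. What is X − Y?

53924

A rooted plane tree on 12 nodes has 11 edges, and such trees are counted by C_11. So X = C_11 = 58786.
A full binary tree with L leaves has L−1 internal nodes and is counted by C_{L−1}; L = 10 gives C_9. So Y = C_9 = 4862.
X − Y = 58786 − 4862 = 53924.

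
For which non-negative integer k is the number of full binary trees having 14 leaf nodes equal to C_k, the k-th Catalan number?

Full binary trees with 14 leaves have 14−1 = 13 internal nodes, so there are C_13 of them.

13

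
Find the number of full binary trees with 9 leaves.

1430

Full binary trees with 9 leaves have 9−1 = 8 internal nodes, so there are C_8 of them.
C_8 = C(16,8)/9 = 12870/9 = 1430.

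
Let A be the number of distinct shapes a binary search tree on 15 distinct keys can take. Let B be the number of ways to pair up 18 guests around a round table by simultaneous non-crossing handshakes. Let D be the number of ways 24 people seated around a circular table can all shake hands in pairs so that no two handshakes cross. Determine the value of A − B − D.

There are C_n binary search tree shapes on n keys; with n = 15 that is C_15. So A = C_15 = 9694845.
Non-crossing handshake pairings of 2n people are counted by C_n; 18 people gives n = 9. So B = C_9 = 4862.
With 24 = 2·12 people, non-crossing handshake pairings are non-crossing perfect matchings on a circle, counted by C_12. So D = C_12 = 208012.
A − B − D = 9694845 − 4862 − 208012 = 9481971.

9481971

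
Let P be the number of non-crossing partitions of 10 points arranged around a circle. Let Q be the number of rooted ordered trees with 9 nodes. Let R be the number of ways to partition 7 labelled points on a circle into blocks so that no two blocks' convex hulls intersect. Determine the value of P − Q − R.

14937

Non-crossing partitions of an n-element set are counted by C_n; here n = 10. So P = C_10 = 16796.
Rooted ordered (plane) trees on m nodes have m−1 edges and are counted by C_{m−1}; m = 9 gives C_8. So Q = C_8 = 1430.
Non-crossing partitions of an n-element set are counted by C_n; here n = 7. So R = C_7 = 429.
P − Q − R = 16796 − 1430 − 429 = 14937.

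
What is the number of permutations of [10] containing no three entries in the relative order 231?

Permutations of [n] avoiding any single length-3 pattern are counted by C_n; here n = 10.
C_10 = C_9 · 2(2·9+1)/(9+2) = 4862 · 38/11 = 16796.

16796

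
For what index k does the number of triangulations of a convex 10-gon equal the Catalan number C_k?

8

Triangulations of a convex m-gon are counted by C_{m−2}; with m = 10 this is C_8.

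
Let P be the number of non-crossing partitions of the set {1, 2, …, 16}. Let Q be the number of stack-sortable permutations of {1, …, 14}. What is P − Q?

32683230

Non-crossing partitions of an n-element set are counted by C_n; here n = 16. So P = C_16 = 35357670.
By Knuth's characterisation, the stack-sortable permutations of length 14 are the 231-avoiders, numbering C_14. So Q = C_14 = 2674440.
P − Q = 35357670 − 2674440 = 32683230.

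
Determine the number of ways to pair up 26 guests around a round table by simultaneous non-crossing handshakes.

Non-crossing handshake pairings of 2n people are counted by C_n; 26 people gives n = 13.
C_13 = C(26,13)/14 = 10400600/14 = 742900.

742900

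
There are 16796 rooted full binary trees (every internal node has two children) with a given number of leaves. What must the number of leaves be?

Full binary trees with L leaves are counted by C_{L−1}; 16796 = C_10.
So the index is 10, and the number of leaves is 10 + 1 = 11.

11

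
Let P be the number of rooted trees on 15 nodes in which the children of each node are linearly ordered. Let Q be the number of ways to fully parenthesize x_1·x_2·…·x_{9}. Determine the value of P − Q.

A rooted plane tree on 15 nodes has 14 edges, and such trees are counted by C_14. So P = C_14 = 2674440.
Parenthesizations of m factors correspond to full binary trees with m leaves, counted by C_{m−1}; m = 9 gives C_8. So Q = C_8 = 1430.
P − Q = 2674440 − 1430 = 2673010.

2673010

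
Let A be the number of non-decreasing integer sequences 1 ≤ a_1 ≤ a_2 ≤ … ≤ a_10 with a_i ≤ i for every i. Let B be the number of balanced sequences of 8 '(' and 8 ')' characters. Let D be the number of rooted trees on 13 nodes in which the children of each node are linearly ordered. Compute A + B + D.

Such sub-staircase sequences of length n are counted by C_n; here n = 10. So A = C_10 = 16796.
A balanced arrangement of 8 bracket pairs is a Dyck word of semilength 8, so the count is C_8. So B = C_8 = 1430.
Rooted ordered (plane) trees on m nodes have m−1 edges and are counted by C_{m−1}; m = 13 gives C_12. So D = C_12 = 208012.
A + B + D = 16796 + 1430 + 208012 = 226238.

226238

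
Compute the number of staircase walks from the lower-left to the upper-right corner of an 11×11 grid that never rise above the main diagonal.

Sub-diagonal monotone paths from (0,0) to (11,11) biject with Dyck paths of semilength 11, giving C_11.
C_11 = C_10 · 2(2·10+1)/(10+2) = 16796 · 42/12 = 58786.

58786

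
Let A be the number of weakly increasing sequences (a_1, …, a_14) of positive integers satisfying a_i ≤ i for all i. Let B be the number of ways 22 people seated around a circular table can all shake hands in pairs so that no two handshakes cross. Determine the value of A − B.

2615654

Weakly increasing sequences with a_i ≤ i biject with Dyck paths of semilength 14, so there are C_14. So A = C_14 = 2674440.
With 22 = 2·11 people, non-crossing handshake pairings are non-crossing perfect matchings on a circle, counted by C_11. So B = C_11 = 58786.
A − B = 2674440 − 58786 = 2615654.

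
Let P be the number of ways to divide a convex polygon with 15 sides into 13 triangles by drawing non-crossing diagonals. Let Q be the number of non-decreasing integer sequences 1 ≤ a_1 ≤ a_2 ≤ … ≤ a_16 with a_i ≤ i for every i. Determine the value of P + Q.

Triangulations of a convex m-gon are counted by C_{m−2}; with m = 15 this is C_13. So P = C_13 = 742900.
Such sub-staircase sequences of length n are counted by C_n; here n = 16. So Q = C_16 = 35357670.
P + Q = 742900 + 35357670 = 36100570.

36100570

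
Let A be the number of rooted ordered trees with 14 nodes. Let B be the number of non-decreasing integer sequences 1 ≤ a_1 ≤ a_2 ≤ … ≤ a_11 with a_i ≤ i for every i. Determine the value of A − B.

A rooted plane tree on 14 nodes has 13 edges, and such trees are counted by C_13. So A = C_13 = 742900.
Such sub-staircase sequences of length n are counted by C_n; here n = 11. So B = C_11 = 58786.
A − B = 742900 − 58786 = 684114.

684114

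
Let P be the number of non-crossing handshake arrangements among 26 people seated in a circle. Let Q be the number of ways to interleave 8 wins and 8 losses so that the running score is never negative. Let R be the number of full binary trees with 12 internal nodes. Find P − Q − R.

With 26 = 2·13 people, non-crossing handshake pairings are non-crossing perfect matchings on a circle, counted by C_13. So P = C_13 = 742900.
Ballot sequences with n votes each where one side never trails are Dyck words, counted by C_n; here n = 8. So Q = C_8 = 1430.
The number of full binary trees on 12 internal nodes is the Catalan number C_12. So R = C_12 = 208012.
P − Q − R = 742900 − 1430 − 208012 = 533458.

533458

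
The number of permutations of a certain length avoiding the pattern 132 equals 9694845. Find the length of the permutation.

Permutations of [n] avoiding a fixed length-3 pattern are counted by C_n, and C_15 = 9694845.

15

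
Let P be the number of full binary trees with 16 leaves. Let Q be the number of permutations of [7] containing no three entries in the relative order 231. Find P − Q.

Full binary trees with 16 leaves have 16−1 = 15 internal nodes, so there are C_15 of them. So P = C_15 = 9694845.
Permutations of [n] avoiding any single length-3 pattern are counted by C_n; here n = 7. So Q = C_7 = 429.
P − Q = 9694845 − 429 = 9694416.

9694416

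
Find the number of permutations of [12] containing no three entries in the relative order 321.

For any fixed pattern of length 3, the pattern-avoiding permutations of [12] number C_12.
C_12 = 208012.

208012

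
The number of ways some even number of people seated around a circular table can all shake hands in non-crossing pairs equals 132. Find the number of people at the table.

Non-crossing handshake pairings of 2n people are counted by C_n; 132 = C_6.
So n = 6, and there are 2n = 12 people.

12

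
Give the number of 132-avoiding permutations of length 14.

Permutations of [n] avoiding any single length-3 pattern are counted by C_n; here n = 14.
C_14 = C_13 · 2(2·13+1)/(13+2) = 742900 · 54/15 = 2674440.

2674440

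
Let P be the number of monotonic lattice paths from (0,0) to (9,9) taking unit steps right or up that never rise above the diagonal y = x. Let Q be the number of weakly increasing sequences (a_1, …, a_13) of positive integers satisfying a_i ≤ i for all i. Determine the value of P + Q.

Sub-diagonal monotone paths from (0,0) to (9,9) biject with Dyck paths of semilength 9, giving C_9. So P = C_9 = 4862.
Such sub-staircase sequences of length n are counted by C_n; here n = 13. So Q = C_13 = 742900.
P + Q = 4862 + 742900 = 747762.

747762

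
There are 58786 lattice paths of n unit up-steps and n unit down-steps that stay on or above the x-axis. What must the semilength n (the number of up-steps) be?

11

Dyck paths of semilength n are counted by C_n, and C_11 = 58786.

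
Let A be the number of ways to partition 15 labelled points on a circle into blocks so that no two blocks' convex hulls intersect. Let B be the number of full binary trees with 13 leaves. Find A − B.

9486833

Non-crossing partitions of an n-element set are counted by C_n; here n = 15. So A = C_15 = 9694845.
A full binary tree with L leaves has L−1 internal nodes and is counted by C_{L−1}; L = 13 gives C_12. So B = C_12 = 208012.
A − B = 9694845 − 208012 = 9486833.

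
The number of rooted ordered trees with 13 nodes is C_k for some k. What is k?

A rooted plane tree on 13 nodes has 12 edges, and such trees are counted by C_12.

12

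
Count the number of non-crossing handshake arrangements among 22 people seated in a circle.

58786

With 22 = 2·11 people, non-crossing handshake pairings are non-crossing perfect matchings on a circle, counted by C_11.
C_11 = C(22,11)/12 = 705432/12 = 58786.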